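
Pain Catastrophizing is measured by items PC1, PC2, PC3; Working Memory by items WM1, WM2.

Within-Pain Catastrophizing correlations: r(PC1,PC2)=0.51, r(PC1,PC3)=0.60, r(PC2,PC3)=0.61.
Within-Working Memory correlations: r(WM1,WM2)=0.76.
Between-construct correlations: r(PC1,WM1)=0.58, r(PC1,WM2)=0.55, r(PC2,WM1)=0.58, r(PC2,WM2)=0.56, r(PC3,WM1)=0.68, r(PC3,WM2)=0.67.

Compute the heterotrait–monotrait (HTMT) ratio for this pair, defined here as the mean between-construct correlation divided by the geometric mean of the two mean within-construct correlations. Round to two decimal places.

Between-construct mean = 3.62/6 = 0.6033.
Mean within-PC = 1.72/3 = 0.5733; mean within-WM = 0.76/1 = 0.7600.
Geometric mean = √(0.5733 × 0.7600) = 0.6601.
HTMT = 0.6033 / 0.6601 = 0.91.

0.91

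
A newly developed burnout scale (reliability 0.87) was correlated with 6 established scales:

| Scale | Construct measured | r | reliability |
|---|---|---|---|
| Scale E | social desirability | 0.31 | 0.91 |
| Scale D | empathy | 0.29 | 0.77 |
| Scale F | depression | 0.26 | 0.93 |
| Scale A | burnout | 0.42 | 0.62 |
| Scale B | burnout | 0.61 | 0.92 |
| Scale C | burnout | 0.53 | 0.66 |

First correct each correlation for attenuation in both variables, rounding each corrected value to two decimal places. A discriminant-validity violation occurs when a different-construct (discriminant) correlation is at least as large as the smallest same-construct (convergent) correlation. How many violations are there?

0

Disattenuated r (r / √(r_scale · r_new)):
  Scale E (disc): 0.31 / √(0.91·0.87) = 0.35
  Scale D (disc): 0.29 / √(0.77·0.87) = 0.35
  Scale F (disc): 0.26 / √(0.93·0.87) = 0.29
  Scale A (conv): 0.42 / √(0.62·0.87) = 0.57
  Scale B (conv): 0.61 / √(0.92·0.87) = 0.68
  Scale C (conv): 0.53 / √(0.66·0.87) = 0.70
Smallest convergent = 0.57. Discriminant values: 0.35, 0.35, 0.29; count ≥ 0.57 → 0.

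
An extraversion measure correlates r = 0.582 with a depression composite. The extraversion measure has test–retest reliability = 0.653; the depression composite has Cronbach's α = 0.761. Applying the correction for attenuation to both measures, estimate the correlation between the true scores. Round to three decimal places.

r_true = r_obs / √(r_xx · r_yy) = 0.582 / √(0.653 × 0.761) = 0.582 / √0.496933 = 0.582 / 0.7049 ≈ 0.826.

0.826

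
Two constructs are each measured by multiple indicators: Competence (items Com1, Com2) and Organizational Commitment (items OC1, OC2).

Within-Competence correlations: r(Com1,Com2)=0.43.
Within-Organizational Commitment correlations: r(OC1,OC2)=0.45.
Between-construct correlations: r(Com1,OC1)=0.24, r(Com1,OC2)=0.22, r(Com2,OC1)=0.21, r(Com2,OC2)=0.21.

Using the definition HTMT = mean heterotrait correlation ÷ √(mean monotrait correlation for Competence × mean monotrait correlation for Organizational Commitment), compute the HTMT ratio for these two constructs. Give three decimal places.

0.500

Between-construct mean = 0.88/4 = 0.2200.
Mean within-Com = 0.43/1 = 0.4300; mean within-OC = 0.45/1 = 0.4500.
Geometric mean = √(0.4300 × 0.4500) = 0.4399.
HTMT = 0.2200 / 0.4399 = 0.500.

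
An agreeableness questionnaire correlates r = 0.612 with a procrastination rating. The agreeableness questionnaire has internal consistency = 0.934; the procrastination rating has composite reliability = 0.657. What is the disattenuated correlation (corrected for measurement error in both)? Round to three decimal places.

0.781

r_true = r_obs / √(r_xx · r_yy) = 0.612 / √(0.934 × 0.657) = 0.612 / √0.613638 = 0.612 / 0.7834 ≈ 0.781.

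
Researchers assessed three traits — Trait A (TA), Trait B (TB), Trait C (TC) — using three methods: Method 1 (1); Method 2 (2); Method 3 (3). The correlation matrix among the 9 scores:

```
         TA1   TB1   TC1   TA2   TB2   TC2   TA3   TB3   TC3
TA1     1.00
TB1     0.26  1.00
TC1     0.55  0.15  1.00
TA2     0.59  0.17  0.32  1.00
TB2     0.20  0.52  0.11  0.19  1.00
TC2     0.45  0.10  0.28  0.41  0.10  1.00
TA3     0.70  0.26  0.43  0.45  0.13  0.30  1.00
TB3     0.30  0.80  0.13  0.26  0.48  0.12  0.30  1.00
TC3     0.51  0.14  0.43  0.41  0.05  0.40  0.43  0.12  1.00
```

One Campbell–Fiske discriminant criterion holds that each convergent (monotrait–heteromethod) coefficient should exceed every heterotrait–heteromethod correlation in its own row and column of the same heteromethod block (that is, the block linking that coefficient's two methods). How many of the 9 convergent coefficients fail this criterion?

Checking each validity diagonal entry against its comparison values:
TA (methods 1·2): 0.59 vs {0.20, 0.17, 0.45, 0.32} → pass.
TA (methods 1·3): 0.70 vs {0.30, 0.26, 0.51, 0.43} → pass.
TA (methods 2·3): 0.45 vs {0.26, 0.13, 0.41, 0.30} → pass.
TB (methods 1·2): 0.52 vs {0.17, 0.20, 0.10, 0.11} → pass.
TB (methods 1·3): 0.80 vs {0.26, 0.30, 0.14, 0.13} → pass.
TB (methods 2·3): 0.48 vs {0.13, 0.26, 0.05, 0.12} → pass.
TC (methods 1·2): 0.28 vs {0.32, 0.45, 0.11, 0.10} → fail.
TC (methods 1·3): 0.43 vs {0.43, 0.51, 0.13, 0.14} → fail.
TC (methods 2·3): 0.40 vs {0.30, 0.41, 0.12, 0.05} → fail.
3 of 9 fail.

3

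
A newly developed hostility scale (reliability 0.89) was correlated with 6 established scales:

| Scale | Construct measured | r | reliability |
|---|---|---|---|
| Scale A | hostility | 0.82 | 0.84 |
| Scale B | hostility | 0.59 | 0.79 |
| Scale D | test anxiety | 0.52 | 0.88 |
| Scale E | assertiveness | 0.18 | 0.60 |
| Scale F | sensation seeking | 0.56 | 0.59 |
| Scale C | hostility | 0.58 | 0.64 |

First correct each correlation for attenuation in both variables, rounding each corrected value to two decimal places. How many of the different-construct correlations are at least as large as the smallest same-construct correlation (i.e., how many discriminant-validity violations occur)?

1

Disattenuated r (r / √(r_scale · r_new)):
  Scale A (conv): 0.82 / √(0.84·0.89) = 0.95
  Scale B (conv): 0.59 / √(0.79·0.89) = 0.70
  Scale D (disc): 0.52 / √(0.88·0.89) = 0.59
  Scale E (disc): 0.18 / √(0.60·0.89) = 0.25
  Scale F (disc): 0.56 / √(0.59·0.89) = 0.77
  Scale C (conv): 0.58 / √(0.64·0.89) = 0.77
Smallest convergent = 0.70. Discriminant values: 0.59, 0.25, 0.77; count ≥ 0.70 → 1.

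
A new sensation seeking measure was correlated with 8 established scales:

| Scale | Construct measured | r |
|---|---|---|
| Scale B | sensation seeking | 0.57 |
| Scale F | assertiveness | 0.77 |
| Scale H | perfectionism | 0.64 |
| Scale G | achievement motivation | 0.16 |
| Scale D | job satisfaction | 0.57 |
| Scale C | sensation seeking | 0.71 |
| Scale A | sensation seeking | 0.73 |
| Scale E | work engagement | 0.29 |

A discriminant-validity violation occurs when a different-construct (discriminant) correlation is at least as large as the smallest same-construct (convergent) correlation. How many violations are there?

Convergent (same construct = sensation seeking): Scale B, Scale C, Scale A.
Smallest convergent = 0.57. Discriminant values: 0.77, 0.64, 0.16, 0.57, 0.29; count ≥ 0.57 → 3.

3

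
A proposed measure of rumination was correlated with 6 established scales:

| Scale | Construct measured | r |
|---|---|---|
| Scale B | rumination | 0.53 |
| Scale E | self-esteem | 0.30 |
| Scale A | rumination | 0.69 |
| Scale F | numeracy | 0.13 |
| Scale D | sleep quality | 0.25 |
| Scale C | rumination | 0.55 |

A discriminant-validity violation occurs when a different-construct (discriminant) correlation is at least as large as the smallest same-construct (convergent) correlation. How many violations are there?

Convergent (same construct = rumination): Scale B, Scale A, Scale C.
Smallest convergent = 0.53. Discriminant values: 0.30, 0.13, 0.25; count ≥ 0.53 → 0.

0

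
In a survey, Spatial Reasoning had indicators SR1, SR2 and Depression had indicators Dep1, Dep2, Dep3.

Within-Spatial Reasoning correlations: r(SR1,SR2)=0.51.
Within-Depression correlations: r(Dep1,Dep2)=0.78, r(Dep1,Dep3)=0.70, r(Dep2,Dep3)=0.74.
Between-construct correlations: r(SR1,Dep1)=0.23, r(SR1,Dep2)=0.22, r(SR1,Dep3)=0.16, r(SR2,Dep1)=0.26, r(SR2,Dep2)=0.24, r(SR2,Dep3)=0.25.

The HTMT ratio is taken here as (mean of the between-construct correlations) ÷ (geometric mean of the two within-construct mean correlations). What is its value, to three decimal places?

Mean heterotrait r = 1.36/6 = 0.2267.
Mean within-SR = 0.51/1 = 0.5100; mean within-Dep = 2.22/3 = 0.7400.
Geometric mean = √(0.5100 × 0.7400) = 0.6143.
HTMT = 0.2267 / 0.6143 = 0.369.

0.369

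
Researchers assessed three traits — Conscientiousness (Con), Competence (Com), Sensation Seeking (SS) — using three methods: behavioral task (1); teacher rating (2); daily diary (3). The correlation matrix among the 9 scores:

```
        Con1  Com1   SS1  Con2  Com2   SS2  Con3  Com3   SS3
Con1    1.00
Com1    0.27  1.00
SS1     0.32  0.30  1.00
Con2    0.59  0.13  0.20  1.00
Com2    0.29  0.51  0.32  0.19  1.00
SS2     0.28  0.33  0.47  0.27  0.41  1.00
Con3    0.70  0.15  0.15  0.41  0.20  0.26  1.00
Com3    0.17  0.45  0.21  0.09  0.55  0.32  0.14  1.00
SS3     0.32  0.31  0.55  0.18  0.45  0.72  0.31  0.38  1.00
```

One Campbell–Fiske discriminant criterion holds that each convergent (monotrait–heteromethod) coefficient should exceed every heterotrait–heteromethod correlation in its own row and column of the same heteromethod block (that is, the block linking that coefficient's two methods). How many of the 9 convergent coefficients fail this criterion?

Convergent coefficients and their comparison sets:
Con (methods 1·2): 0.59 vs {0.29, 0.13, 0.28, 0.20} → pass.
Con (methods 1·3): 0.70 vs {0.17, 0.15, 0.32, 0.15} → pass.
Con (methods 2·3): 0.41 vs {0.09, 0.20, 0.18, 0.26} → pass.
Com (methods 1·2): 0.51 vs {0.13, 0.29, 0.33, 0.32} → pass.
Com (methods 1·3): 0.45 vs {0.15, 0.17, 0.31, 0.21} → pass.
Com (methods 2·3): 0.55 vs {0.20, 0.09, 0.45, 0.32} → pass.
SS (methods 1·2): 0.47 vs {0.20, 0.28, 0.32, 0.33} → pass.
SS (methods 1·3): 0.55 vs {0.15, 0.32, 0.21, 0.31} → pass.
SS (methods 2·3): 0.72 vs {0.26, 0.18, 0.32, 0.45} → pass.
0 of 9 fail.

0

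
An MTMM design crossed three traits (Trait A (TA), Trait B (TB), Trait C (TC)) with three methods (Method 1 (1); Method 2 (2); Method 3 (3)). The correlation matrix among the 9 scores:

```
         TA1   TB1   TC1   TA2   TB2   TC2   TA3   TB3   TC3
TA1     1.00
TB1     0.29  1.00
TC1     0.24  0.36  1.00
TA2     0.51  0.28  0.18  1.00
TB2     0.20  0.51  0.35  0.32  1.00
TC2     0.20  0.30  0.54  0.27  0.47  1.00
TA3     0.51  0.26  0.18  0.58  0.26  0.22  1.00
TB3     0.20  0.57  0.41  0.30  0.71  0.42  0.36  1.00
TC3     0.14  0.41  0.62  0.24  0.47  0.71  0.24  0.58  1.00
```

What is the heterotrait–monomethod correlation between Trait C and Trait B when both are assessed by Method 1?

0.36

Different traits, same method: r(TC1, TB1) = 0.36.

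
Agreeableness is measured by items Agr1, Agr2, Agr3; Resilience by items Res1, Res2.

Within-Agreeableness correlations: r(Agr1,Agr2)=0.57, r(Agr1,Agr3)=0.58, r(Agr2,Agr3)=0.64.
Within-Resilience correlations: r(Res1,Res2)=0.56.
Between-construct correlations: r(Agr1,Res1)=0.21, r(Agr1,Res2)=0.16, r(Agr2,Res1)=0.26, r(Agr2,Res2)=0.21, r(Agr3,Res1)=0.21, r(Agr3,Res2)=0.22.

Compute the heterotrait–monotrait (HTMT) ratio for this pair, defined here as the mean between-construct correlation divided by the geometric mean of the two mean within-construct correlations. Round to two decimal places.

0.37

Mean heterotrait r = 1.27/6 = 0.2117.
Mean within-Agr = 1.79/3 = 0.5967; mean within-Res = 0.56/1 = 0.5600.
Geometric mean = √(0.5967 × 0.5600) = 0.5781.
HTMT = 0.2117 / 0.5781 = 0.37.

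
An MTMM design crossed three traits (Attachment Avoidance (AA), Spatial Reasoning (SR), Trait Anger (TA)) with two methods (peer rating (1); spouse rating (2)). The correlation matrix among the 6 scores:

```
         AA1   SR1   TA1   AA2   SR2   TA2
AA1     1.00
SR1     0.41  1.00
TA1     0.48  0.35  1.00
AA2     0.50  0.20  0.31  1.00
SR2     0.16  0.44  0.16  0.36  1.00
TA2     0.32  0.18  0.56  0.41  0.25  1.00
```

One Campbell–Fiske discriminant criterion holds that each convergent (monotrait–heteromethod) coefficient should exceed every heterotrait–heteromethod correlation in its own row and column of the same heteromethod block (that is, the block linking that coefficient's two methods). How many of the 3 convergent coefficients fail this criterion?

0

Convergent coefficients and their comparison sets:
AA (methods 1·2): 0.50 vs {0.16, 0.20, 0.32, 0.31} → pass.
SR (methods 1·2): 0.44 vs {0.20, 0.16, 0.18, 0.16} → pass.
TA (methods 1·2): 0.56 vs {0.31, 0.32, 0.16, 0.18} → pass.
0 of 3 fail.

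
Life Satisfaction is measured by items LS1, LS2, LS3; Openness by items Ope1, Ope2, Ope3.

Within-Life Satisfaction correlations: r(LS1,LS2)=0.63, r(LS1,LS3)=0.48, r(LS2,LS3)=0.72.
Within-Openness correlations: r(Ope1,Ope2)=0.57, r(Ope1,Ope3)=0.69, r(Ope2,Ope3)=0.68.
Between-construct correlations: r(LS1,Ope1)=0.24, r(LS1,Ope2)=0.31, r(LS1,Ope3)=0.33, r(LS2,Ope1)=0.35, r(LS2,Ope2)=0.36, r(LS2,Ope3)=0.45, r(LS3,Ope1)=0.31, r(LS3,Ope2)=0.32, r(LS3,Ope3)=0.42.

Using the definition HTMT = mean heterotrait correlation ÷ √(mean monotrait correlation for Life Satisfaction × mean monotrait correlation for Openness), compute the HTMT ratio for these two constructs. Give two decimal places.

Mean between = 3.09/9 = 0.3433.
Mean within-LS = 1.83/3 = 0.6100; mean within-Ope = 1.94/3 = 0.6467.
Geometric mean = √(0.6100 × 0.6467) = 0.6281.
HTMT = 0.3433 / 0.6281 = 0.55.

0.55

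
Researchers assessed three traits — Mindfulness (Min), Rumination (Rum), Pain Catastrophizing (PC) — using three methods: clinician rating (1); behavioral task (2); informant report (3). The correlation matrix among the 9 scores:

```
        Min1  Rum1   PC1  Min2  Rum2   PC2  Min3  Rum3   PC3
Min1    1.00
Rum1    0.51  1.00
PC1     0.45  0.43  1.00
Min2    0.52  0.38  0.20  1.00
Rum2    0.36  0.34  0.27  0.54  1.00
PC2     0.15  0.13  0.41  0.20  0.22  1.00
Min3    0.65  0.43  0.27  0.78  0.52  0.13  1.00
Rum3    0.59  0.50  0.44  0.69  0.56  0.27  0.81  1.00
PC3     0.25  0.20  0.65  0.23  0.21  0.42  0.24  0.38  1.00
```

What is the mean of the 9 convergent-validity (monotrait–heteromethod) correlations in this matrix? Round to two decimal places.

Convergent values: 0.52, 0.65, 0.78, 0.34, 0.50, 0.56, 0.41, 0.65, 0.42; mean = 4.83/9 = 0.54.

0.54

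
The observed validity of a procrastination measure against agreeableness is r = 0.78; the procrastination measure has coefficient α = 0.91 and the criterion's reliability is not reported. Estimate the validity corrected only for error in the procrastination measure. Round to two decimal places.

0.82

Single correction: r_c = r_obs / √r_xx = 0.78 / √0.91 = 0.78 / 0.9539 ≈ 0.82.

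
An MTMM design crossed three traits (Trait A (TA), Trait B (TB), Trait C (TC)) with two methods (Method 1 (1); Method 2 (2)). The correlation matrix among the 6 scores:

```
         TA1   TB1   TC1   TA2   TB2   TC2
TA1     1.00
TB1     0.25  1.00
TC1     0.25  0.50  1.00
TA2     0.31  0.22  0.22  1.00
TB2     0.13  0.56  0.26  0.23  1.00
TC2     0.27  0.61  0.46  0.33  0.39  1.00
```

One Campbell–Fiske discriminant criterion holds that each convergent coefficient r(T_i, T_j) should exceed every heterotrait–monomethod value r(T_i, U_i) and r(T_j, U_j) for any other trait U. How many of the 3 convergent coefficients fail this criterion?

2

Checking each validity diagonal entry against its comparison values:
TA (methods 1·2): 0.31 vs {0.25, 0.23, 0.25, 0.33} → fail.
TB (methods 1·2): 0.56 vs {0.25, 0.23, 0.50, 0.39} → pass.
TC (methods 1·2): 0.46 vs {0.25, 0.33, 0.50, 0.39} → fail.
2 of 3 fail.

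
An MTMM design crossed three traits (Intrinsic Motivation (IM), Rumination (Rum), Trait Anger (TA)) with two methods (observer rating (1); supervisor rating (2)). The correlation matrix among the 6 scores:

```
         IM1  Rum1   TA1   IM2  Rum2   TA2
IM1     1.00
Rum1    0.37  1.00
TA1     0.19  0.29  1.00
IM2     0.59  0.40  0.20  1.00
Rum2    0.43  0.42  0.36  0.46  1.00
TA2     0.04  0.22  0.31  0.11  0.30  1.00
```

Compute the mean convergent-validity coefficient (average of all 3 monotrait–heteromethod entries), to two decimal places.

Convergent values: 0.59, 0.42, 0.31; mean = 1.32/3 = 0.44.

0.44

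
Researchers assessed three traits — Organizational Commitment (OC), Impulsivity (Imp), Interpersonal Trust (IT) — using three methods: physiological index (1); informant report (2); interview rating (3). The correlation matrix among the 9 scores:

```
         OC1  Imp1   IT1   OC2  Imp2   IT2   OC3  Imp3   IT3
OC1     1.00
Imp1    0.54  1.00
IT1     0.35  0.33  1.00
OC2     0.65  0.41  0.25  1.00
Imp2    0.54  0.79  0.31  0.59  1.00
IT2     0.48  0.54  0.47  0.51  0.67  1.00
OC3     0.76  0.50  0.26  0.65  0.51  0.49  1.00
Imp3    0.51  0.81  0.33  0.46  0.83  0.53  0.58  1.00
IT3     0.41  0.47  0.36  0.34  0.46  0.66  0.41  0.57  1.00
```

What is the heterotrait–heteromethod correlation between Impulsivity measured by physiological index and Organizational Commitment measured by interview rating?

Different traits and methods: r(Imp1, OC3) = 0.50.

0.50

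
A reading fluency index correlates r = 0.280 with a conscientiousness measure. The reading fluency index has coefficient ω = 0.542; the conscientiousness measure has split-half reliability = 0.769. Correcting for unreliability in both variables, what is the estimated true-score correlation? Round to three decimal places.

r_true = r_obs / √(r_xx · r_yy) = 0.280 / √(0.542 × 0.769) = 0.280 / √0.416798 = 0.280 / 0.6456 ≈ 0.434.

0.434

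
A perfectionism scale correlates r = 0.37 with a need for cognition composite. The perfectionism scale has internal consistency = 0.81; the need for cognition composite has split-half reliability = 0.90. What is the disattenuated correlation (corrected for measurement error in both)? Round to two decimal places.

r_true = r_obs / √(r_xx · r_yy) = 0.37 / √(0.81 × 0.90) = 0.37 / √0.7290 = 0.37 / 0.8538 ≈ 0.43.

0.43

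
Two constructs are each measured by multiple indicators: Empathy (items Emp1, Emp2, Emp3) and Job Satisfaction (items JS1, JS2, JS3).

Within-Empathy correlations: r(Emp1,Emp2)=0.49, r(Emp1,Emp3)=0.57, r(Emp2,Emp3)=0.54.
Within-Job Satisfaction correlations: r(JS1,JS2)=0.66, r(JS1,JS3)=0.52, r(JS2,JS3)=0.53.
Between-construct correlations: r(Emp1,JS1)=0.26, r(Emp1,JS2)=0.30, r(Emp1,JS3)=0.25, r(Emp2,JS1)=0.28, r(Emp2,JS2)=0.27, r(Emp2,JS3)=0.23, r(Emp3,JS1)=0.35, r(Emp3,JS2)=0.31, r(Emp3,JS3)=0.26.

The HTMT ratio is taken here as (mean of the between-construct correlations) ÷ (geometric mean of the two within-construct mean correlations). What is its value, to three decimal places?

0.506

Between-construct mean = 2.51/9 = 0.2789.
Mean within-Emp = 1.60/3 = 0.5333; mean within-JS = 1.71/3 = 0.5700.
Geometric mean = √(0.5333 × 0.5700) = 0.5513.
HTMT = 0.2789 / 0.5513 = 0.506.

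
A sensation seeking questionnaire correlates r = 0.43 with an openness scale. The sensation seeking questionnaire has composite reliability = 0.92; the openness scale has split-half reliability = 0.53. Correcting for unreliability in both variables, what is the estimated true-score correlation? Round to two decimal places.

r_true = r_obs / √(r_xx · r_yy) = 0.43 / √(0.92 × 0.53) = 0.43 / √0.4876 = 0.43 / 0.6983 ≈ 0.62.

0.62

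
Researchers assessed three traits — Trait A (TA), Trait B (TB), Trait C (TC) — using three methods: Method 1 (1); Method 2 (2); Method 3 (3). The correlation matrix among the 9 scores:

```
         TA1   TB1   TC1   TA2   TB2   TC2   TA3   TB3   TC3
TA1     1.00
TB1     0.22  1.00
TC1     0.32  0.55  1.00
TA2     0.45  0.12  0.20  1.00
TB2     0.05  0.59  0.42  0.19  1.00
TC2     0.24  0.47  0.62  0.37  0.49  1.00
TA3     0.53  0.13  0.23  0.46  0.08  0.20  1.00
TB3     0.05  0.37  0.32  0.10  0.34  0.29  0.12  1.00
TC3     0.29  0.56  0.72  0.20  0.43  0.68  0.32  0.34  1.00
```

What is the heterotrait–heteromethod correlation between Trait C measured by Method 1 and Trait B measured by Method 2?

0.42

Different traits and methods: r(TC1, TB2) = 0.42.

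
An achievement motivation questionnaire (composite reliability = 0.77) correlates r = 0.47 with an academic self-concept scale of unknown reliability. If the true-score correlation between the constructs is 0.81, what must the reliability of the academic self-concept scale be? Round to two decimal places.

0.44

r_true = r_obs / √(r_xx · r_yy) ⇒ 0.81 = 0.47 / √(0.77 · r_yy).
√(0.77 · r_yy) = 0.47 / 0.81 = 0.5802; 0.77 · r_yy = 0.3366; r_yy = 0.3366 / 0.77 ≈ 0.44.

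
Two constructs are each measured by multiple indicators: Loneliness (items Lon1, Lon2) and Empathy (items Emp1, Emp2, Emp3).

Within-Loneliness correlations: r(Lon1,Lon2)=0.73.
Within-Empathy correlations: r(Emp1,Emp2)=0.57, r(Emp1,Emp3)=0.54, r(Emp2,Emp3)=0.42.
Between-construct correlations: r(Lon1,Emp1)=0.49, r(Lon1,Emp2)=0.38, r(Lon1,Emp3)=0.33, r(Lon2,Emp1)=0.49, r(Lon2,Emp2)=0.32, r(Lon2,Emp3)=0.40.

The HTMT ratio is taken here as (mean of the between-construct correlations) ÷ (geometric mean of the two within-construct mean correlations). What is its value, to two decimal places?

0.66

Between-construct mean = 2.41/6 = 0.4017.
Mean within-Lon = 0.73/1 = 0.7300; mean within-Emp = 1.53/3 = 0.5100.
Geometric mean = √(0.7300 × 0.5100) = 0.6102.
HTMT = 0.4017 / 0.6102 = 0.66.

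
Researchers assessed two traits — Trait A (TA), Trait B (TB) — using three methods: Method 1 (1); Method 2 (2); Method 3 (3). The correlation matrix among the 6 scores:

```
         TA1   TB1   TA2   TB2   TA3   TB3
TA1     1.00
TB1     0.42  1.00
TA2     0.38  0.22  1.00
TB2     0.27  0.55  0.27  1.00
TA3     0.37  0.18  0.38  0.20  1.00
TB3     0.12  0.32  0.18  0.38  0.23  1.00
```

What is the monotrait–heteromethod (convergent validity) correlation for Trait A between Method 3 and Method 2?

0.38

Same trait (TA), different methods: r(TA3, TA2) = 0.38.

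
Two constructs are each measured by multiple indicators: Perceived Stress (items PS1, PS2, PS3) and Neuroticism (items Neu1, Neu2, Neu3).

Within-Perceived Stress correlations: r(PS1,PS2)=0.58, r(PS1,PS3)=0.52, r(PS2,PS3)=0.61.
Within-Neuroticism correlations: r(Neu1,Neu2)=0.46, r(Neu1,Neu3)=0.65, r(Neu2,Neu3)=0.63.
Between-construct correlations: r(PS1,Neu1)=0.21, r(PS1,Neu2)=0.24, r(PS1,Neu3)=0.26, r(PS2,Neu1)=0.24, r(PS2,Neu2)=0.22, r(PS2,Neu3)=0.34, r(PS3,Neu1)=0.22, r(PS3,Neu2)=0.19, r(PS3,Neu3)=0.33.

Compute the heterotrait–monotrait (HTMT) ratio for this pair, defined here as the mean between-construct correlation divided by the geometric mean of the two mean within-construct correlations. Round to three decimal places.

Mean between = 2.25/9 = 0.2500.
Mean within-PS = 1.71/3 = 0.5700; mean within-Neu = 1.74/3 = 0.5800.
Geometric mean = √(0.5700 × 0.5800) = 0.5750.
HTMT = 0.2500 / 0.5750 = 0.435.

0.435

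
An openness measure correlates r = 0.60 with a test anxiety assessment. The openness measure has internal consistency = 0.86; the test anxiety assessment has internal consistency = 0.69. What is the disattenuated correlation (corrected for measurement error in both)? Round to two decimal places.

0.78

r_true = r_obs / √(r_xx · r_yy) = 0.60 / √(0.86 × 0.69) = 0.60 / √0.5934 = 0.60 / 0.7703 ≈ 0.78.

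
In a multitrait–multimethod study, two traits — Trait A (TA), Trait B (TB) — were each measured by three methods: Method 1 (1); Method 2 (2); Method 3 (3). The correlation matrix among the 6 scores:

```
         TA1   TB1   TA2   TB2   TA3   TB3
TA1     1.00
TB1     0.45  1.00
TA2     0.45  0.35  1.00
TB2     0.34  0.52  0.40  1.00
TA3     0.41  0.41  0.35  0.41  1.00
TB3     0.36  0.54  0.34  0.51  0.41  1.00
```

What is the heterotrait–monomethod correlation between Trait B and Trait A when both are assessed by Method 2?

Different traits, same method: r(TB2, TA2) = 0.40.

0.40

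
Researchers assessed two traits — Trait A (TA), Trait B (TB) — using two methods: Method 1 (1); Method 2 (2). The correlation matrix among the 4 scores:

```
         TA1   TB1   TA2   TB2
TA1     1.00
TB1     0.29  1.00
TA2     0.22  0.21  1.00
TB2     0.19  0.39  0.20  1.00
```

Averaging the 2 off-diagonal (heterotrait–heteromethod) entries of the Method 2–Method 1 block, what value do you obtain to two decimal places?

HTHM values (method 2 × method 1): 0.21, 0.19; mean = 0.40/2 = 0.20.

0.20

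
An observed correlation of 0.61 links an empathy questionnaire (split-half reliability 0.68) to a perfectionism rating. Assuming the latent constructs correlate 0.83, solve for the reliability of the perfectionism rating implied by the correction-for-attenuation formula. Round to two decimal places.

r_true = r_obs / √(r_xx · r_yy) ⇒ 0.83 = 0.61 / √(0.68 · r_yy).
√(0.68 · r_yy) = 0.61 / 0.83 = 0.7349; 0.68 · r_yy = 0.5401; r_yy = 0.5401 / 0.68 ≈ 0.79.

0.79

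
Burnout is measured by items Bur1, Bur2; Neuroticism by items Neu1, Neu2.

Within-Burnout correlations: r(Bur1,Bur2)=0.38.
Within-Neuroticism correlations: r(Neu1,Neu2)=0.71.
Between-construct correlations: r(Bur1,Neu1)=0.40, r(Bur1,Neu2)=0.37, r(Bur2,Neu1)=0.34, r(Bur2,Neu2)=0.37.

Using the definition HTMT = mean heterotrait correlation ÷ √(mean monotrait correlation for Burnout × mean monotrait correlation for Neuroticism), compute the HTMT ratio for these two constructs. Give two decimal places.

Mean heterotrait r = 1.48/4 = 0.3700.
Mean within-Bur = 0.38/1 = 0.3800; mean within-Neu = 0.71/1 = 0.7100.
Geometric mean = √(0.3800 × 0.7100) = 0.5194.
HTMT = 0.3700 / 0.5194 = 0.71.

0.71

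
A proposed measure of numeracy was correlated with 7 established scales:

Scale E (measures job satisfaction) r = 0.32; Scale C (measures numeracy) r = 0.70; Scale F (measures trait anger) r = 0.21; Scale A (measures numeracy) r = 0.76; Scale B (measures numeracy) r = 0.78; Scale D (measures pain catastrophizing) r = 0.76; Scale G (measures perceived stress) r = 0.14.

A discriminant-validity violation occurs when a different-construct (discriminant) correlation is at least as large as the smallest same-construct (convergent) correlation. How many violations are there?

Convergent (same construct = numeracy): Scale C, Scale A, Scale B.
Smallest convergent = 0.70. Discriminant values: 0.32, 0.21, 0.76, 0.14; count ≥ 0.70 → 1.

1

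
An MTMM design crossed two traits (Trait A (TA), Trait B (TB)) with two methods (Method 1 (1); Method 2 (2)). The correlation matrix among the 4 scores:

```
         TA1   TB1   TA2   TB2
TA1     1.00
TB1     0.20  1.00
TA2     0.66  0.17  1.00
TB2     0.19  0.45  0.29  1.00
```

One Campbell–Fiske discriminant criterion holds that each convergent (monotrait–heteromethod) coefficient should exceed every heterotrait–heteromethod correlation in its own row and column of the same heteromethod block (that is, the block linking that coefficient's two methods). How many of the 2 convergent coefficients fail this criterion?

0

Checking each validity diagonal entry against its comparison values:
TA (methods 1·2): 0.66 vs {0.19, 0.17} → pass.
TB (methods 1·2): 0.45 vs {0.17, 0.19} → pass.
0 of 2 fail.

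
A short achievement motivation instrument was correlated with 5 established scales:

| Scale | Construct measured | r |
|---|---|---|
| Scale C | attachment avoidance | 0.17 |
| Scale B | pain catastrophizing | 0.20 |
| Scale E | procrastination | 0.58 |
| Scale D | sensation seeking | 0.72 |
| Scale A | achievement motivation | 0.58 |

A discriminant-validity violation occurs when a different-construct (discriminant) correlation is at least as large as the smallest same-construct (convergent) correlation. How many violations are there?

Convergent (same construct = achievement motivation): Scale A.
Smallest convergent = 0.58. Discriminant values: 0.17, 0.20, 0.58, 0.72; count ≥ 0.58 → 2.

2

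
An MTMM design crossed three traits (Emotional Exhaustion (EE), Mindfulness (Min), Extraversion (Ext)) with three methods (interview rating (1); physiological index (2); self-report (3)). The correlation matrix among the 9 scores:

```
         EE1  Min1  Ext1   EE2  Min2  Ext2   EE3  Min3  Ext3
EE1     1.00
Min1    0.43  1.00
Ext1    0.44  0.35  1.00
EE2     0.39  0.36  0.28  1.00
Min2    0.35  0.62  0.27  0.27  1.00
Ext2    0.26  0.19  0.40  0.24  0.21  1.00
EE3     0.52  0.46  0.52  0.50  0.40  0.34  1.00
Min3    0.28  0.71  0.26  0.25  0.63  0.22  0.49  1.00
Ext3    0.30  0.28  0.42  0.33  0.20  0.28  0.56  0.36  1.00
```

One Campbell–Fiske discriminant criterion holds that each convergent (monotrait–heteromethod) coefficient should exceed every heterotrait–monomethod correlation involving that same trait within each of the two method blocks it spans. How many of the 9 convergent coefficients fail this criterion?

6

Convergent coefficients and their comparison sets:
EE (methods 1·2): 0.39 vs {0.43, 0.27, 0.44, 0.24} → fail.
EE (methods 1·3): 0.52 vs {0.43, 0.49, 0.44, 0.56} → fail.
EE (methods 2·3): 0.50 vs {0.27, 0.49, 0.24, 0.56} → fail.
Min (methods 1·2): 0.62 vs {0.43, 0.27, 0.35, 0.21} → pass.
Min (methods 1·3): 0.71 vs {0.43, 0.49, 0.35, 0.36} → pass.
Min (methods 2·3): 0.63 vs {0.27, 0.49, 0.21, 0.36} → pass.
Ext (methods 1·2): 0.40 vs {0.44, 0.24, 0.35, 0.21} → fail.
Ext (methods 1·3): 0.42 vs {0.44, 0.56, 0.35, 0.36} → fail.
Ext (methods 2·3): 0.28 vs {0.24, 0.56, 0.21, 0.36} → fail.
6 of 9 fail.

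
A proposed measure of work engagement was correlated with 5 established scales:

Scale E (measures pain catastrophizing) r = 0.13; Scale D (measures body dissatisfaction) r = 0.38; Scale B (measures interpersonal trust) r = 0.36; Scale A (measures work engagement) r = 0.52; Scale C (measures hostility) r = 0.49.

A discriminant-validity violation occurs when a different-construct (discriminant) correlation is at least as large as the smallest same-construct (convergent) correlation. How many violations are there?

Convergent (same construct = work engagement): Scale A.
Smallest convergent = 0.52. Discriminant values: 0.13, 0.38, 0.36, 0.49; count ≥ 0.52 → 0.

0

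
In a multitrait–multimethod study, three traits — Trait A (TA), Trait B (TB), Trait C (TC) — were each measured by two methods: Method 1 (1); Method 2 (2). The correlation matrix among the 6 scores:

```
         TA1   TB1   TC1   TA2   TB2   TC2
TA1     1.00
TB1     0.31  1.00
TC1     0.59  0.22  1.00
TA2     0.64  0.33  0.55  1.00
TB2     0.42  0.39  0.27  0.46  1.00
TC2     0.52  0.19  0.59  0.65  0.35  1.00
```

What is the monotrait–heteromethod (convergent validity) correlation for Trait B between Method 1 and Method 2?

0.39

Same trait (TB), different methods: r(TB1, TB2) = 0.39.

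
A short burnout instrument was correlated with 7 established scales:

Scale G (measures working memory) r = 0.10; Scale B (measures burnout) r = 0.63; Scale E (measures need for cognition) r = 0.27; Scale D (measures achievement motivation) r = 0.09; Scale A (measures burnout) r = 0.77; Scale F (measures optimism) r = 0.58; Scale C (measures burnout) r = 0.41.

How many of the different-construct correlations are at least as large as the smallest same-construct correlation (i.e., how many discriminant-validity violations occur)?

Convergent (same construct = burnout): Scale B, Scale A, Scale C.
Smallest convergent = 0.41. Discriminant values: 0.10, 0.27, 0.09, 0.58; count ≥ 0.41 → 1.

1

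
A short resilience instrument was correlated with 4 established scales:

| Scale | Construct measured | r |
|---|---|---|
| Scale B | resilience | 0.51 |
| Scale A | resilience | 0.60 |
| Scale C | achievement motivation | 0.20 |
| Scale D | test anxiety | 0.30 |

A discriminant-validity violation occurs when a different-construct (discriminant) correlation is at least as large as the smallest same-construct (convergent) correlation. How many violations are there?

Convergent (same construct = resilience): Scale B, Scale A.
Smallest convergent = 0.51. Discriminant values: 0.20, 0.30; count ≥ 0.51 → 0.

0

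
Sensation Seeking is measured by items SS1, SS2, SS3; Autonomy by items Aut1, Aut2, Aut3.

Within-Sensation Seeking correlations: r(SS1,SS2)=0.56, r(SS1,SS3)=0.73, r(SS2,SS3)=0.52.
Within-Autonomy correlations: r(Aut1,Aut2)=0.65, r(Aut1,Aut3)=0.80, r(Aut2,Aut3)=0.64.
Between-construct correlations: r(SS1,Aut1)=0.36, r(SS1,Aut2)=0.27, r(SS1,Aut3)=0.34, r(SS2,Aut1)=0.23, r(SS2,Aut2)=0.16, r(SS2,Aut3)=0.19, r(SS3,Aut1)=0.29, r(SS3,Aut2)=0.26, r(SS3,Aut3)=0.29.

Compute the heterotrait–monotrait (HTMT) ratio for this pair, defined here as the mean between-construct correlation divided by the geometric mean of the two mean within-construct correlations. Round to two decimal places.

Mean heterotrait r = 2.39/9 = 0.2656.
Mean within-SS = 1.81/3 = 0.6033; mean within-Aut = 2.09/3 = 0.6967.
Geometric mean = √(0.6033 × 0.6967) = 0.6483.
HTMT = 0.2656 / 0.6483 = 0.41.

0.41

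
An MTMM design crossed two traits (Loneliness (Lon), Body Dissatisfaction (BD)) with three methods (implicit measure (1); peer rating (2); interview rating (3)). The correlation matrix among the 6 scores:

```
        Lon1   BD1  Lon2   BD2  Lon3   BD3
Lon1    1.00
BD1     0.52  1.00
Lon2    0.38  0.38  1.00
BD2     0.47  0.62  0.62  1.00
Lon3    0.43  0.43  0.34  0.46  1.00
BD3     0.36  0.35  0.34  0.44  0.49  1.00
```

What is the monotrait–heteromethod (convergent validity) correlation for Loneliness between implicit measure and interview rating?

0.43

Same trait (Lon), different methods: r(Lon1, Lon3) = 0.43.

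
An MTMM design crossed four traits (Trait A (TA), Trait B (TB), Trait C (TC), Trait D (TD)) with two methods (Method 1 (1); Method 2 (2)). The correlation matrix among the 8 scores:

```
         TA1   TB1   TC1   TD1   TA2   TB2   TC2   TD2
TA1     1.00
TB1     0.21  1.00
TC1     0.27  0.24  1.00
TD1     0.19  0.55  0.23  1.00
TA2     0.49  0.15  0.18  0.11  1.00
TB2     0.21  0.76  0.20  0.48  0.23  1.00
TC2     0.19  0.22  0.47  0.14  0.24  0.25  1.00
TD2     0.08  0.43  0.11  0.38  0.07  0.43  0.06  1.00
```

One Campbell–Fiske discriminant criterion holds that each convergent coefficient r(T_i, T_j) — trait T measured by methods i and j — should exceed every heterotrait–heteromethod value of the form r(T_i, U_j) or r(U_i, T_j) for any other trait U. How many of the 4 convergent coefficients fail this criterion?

Checking each validity diagonal entry against its comparison values:
TA (methods 1·2): 0.49 vs {0.21, 0.15, 0.19, 0.18, 0.08, 0.11} → pass.
TB (methods 1·2): 0.76 vs {0.15, 0.21, 0.22, 0.20, 0.43, 0.48} → pass.
TC (methods 1·2): 0.47 vs {0.18, 0.19, 0.20, 0.22, 0.11, 0.14} → pass.
TD (methods 1·2): 0.38 vs {0.11, 0.08, 0.48, 0.43, 0.14, 0.11} → fail.
1 of 4 fail.

1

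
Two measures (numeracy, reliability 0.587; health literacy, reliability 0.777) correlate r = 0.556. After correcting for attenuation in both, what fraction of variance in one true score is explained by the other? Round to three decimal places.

0.678

Disattenuated r = 0.556 / √(0.587 × 0.777) = 0.556 / 0.6754 = 0.8232.
Shared true-score variance = 0.8232² = 0.6777 ≈ 0.678.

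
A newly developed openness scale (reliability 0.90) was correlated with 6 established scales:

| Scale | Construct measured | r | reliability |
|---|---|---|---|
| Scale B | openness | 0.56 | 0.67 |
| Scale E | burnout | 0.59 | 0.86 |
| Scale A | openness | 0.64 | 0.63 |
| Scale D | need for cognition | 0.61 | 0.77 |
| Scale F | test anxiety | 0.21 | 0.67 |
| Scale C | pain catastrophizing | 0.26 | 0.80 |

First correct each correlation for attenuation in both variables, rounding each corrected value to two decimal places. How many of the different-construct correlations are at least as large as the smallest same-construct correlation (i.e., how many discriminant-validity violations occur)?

1

Disattenuated r (r / √(r_scale · r_new)):
  Scale B (conv): 0.56 / √(0.67·0.90) = 0.72
  Scale E (disc): 0.59 / √(0.86·0.90) = 0.67
  Scale A (conv): 0.64 / √(0.63·0.90) = 0.85
  Scale D (disc): 0.61 / √(0.77·0.90) = 0.73
  Scale F (disc): 0.21 / √(0.67·0.90) = 0.27
  Scale C (disc): 0.26 / √(0.80·0.90) = 0.31
Smallest convergent = 0.72. Discriminant values: 0.67, 0.73, 0.27, 0.31; count ≥ 0.72 → 1.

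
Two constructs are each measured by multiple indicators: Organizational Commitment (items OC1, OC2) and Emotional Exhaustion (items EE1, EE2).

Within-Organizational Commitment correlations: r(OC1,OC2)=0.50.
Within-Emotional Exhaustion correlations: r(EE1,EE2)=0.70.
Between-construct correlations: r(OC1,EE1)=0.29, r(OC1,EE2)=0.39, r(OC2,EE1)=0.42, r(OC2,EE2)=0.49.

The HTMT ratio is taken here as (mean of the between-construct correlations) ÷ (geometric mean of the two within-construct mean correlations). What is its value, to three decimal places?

Between-construct mean = 1.59/4 = 0.3975.
Mean within-OC = 0.50/1 = 0.5000; mean within-EE = 0.70/1 = 0.7000.
Geometric mean = √(0.5000 × 0.7000) = 0.5916.
HTMT = 0.3975 / 0.5916 = 0.672.

0.672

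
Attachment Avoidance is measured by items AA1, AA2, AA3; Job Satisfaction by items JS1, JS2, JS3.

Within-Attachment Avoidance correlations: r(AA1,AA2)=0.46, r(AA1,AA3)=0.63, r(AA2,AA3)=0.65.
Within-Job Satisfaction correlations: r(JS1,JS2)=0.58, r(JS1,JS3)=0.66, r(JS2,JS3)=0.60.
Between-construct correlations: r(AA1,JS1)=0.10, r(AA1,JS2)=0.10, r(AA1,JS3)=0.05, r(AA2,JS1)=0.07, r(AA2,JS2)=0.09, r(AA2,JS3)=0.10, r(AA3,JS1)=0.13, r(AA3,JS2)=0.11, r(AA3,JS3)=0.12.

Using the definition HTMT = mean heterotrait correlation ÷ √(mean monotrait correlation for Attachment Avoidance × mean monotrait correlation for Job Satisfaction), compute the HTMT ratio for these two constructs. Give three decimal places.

Mean heterotrait r = 0.87/9 = 0.0967.
Mean within-AA = 1.74/3 = 0.5800; mean within-JS = 1.84/3 = 0.6133.
Geometric mean = √(0.5800 × 0.6133) = 0.5964.
HTMT = 0.0967 / 0.5964 = 0.162.

0.162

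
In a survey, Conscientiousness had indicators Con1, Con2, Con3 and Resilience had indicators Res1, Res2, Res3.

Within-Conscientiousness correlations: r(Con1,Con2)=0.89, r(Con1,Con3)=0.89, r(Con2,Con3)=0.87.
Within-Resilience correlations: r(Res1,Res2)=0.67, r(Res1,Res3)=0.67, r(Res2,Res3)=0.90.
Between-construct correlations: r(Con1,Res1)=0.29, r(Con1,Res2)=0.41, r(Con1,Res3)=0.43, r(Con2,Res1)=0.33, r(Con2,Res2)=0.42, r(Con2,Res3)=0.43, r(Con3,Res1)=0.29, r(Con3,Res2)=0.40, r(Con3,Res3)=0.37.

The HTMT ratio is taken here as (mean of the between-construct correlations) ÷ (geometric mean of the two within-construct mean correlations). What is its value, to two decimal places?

0.46

Mean heterotrait r = 3.37/9 = 0.3744.
Mean within-Con = 2.65/3 = 0.8833; mean within-Res = 2.24/3 = 0.7467.
Geometric mean = √(0.8833 × 0.7467) = 0.8121.
HTMT = 0.3744 / 0.8121 = 0.46.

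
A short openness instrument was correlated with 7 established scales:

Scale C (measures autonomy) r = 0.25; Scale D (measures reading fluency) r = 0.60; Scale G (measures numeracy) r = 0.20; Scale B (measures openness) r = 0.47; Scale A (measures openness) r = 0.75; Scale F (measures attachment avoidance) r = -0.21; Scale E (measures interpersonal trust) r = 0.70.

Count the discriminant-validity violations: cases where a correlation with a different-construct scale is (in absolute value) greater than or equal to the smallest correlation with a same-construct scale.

Convergent (same construct = openness): Scale B, Scale A.
Smallest convergent = 0.47. Discriminant |r|: 0.25, 0.60, 0.20, 0.21, 0.70; count ≥ 0.47 → 2.

2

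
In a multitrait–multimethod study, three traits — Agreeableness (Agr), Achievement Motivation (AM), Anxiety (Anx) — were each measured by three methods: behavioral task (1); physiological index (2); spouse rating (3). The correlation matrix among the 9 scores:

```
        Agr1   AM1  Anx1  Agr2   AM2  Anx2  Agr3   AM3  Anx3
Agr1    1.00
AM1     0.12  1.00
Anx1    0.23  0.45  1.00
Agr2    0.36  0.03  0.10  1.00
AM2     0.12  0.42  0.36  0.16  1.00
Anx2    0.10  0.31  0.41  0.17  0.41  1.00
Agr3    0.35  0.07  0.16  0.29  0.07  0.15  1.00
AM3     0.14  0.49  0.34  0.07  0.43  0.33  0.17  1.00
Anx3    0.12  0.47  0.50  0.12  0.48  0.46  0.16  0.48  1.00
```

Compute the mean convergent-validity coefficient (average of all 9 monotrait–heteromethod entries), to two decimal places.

0.41

Convergent values: 0.36, 0.35, 0.29, 0.42, 0.49, 0.43, 0.41, 0.50, 0.46; mean = 3.71/9 = 0.41.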